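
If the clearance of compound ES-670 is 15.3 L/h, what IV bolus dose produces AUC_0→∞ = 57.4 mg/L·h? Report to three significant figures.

Dose_iv = CL × AUC_0→∞
     = 15.3 × 57.4 = 878.22 mg

Dose = 878 mg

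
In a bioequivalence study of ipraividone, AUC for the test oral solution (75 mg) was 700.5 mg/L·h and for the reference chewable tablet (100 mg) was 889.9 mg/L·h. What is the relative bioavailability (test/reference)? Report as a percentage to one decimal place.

F_rel = 105.0%

F_rel = (AUC_test/D_test) / (AUC_ref/D_ref)
      = (700.5/75) / (889.9/100)
      = 9.34 / 8.899 = 1.0496 = 104.96%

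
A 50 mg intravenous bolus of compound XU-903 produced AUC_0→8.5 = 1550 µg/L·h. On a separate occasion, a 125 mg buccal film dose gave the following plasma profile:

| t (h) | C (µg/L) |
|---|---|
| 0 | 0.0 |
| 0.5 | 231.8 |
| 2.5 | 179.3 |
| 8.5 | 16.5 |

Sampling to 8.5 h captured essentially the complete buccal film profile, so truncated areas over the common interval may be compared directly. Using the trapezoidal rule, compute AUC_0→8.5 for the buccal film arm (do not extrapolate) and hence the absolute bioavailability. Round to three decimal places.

F = 0.273

Trapezoidal AUC_0→8.5 (buccal film):
  [0→0.5]: (0.0+231.8)/2 × 0.5 = 57.95
  [0.5→2.5]: (231.8+179.3)/2 × 2 = 411.1
  [2.5→8.5]: (179.3+16.5)/2 × 6 = 587.4
  Sum = 1056.45 µg/L·h
F = (AUC_ev/D_ev)/(AUC_iv/D_iv) = (1056.45/125)/(1550/50) = 8.4516/31 = 0.2726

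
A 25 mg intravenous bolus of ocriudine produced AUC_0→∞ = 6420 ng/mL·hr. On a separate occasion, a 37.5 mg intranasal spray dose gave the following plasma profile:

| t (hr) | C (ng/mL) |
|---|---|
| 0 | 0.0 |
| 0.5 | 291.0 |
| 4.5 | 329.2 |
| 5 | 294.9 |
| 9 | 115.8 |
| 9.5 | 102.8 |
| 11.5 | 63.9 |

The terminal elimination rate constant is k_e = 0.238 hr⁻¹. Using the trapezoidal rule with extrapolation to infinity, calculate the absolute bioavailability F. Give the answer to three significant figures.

Trapezoidal AUC_0→11.5 (intranasal spray):
  [0→0.5]: (0.0+291.0)/2 × 0.5 = 72.75
  [0.5→4.5]: (291.0+329.2)/2 × 4 = 1240.4
  [4.5→5]: (329.2+294.9)/2 × 0.5 = 156.025
  [5→9]: (294.9+115.8)/2 × 4 = 821.4
  [9→9.5]: (115.8+102.8)/2 × 0.5 = 54.65
  [9.5→11.5]: (102.8+63.9)/2 × 2 = 166.7
  Sum = 2511.925 ng/mL·hr
Tail: C_last/k_e = 63.9/0.238 = 268.487
AUC_0→∞ (intranasal spray) = 2511.925 + 268.487 = 2780.412 ng/mL·hr
F = (AUC_ev/D_ev)/(AUC_iv/D_iv) = (2780.412/37.5)/(6420/25) = 74.14432/256.8 = 0.2887

F = 0.289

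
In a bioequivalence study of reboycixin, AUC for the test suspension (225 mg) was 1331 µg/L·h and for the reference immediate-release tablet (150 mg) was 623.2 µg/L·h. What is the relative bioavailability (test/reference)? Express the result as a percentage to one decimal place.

F_rel = (AUC_test/D_test) / (AUC_ref/D_ref)
      = (1331/225) / (623.2/150)
      = 5.91556 / 4.15467 = 1.4238 = 142.38%

F_rel = 142.4%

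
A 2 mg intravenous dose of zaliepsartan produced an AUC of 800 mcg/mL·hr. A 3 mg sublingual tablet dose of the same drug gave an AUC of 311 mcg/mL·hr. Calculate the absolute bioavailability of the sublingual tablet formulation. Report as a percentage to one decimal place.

F = 25.9%

F = (AUC_ev / D_ev) / (AUC_iv / D_iv)
  = (311/3) / (800/2)
  = 103.667 / 400 = 0.2592
  = 25.92%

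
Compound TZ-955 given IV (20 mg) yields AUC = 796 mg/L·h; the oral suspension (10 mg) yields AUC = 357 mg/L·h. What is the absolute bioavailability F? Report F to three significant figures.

F = (AUC_ev / D_ev) / (AUC_iv / D_iv)
  = (357/10) / (796/20)
  = 35.7 / 39.8 = 0.8970

F = 0.897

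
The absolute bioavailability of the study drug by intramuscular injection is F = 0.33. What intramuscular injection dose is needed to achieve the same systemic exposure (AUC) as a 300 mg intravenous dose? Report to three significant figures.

D_intramuscular = 909 mg

For equal systemic exposure: F × D_ev = D_iv
D_ev = D_iv / F = 300 / 0.33 = 909.091 mg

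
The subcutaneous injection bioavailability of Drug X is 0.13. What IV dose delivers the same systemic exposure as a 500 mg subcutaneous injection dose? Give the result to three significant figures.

D_iv = 65.0 mg

Systemic exposure from an extravascular dose = F × D_ev, so the equivalent IV dose is F × D_ev.
D_iv = F × D_ev = 0.13 × 500 = 65 mg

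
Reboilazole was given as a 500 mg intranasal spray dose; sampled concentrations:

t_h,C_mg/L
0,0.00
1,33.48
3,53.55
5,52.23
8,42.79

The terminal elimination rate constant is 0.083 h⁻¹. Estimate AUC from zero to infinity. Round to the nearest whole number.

AUC = 868 mg/L·h

Trapezoidal AUC_0→8:
  [0→1]: (0.00+33.48)/2 × 1 = 16.74
  [1→3]: (33.48+53.55)/2 × 2 = 87.03
  [3→5]: (53.55+52.23)/2 × 2 = 105.78
  [5→8]: (52.23+42.79)/2 × 3 = 142.53
  Sum = 352.08 mg/L·h
Extrapolated tail: C_last / k_e = 42.79 / 0.083 = 515.542
AUC_0→∞ = 352.08 + 515.542 = 867.622 mg/L·h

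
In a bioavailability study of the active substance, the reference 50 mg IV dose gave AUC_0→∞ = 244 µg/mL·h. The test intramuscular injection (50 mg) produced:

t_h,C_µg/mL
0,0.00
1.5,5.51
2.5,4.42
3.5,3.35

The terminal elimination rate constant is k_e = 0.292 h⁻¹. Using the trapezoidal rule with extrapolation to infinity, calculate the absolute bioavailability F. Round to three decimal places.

F = 0.100

Trapezoidal AUC_0→3.5 (intramuscular injection):
  [0→1.5]: (0.00+5.51)/2 × 1.5 = 4.1325
  [1.5→2.5]: (5.51+4.42)/2 × 1 = 4.965
  [2.5→3.5]: (4.42+3.35)/2 × 1 = 3.885
  Sum = 12.9825 µg/mL·h
Tail: C_last/k_e = 3.35/0.292 = 11.473
AUC_0→∞ (intramuscular injection) = 12.9825 + 11.473 = 24.4555 µg/mL·h
F = (AUC_ev/D_ev)/(AUC_iv/D_iv) = (24.4555/50)/(244/50) = 0.48911/4.88 = 0.1002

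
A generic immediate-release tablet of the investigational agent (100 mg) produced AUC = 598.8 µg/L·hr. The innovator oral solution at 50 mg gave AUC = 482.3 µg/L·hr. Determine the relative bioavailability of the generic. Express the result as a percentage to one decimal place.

F_rel = (AUC_test/D_test) / (AUC_ref/D_ref)
      = (598.8/100) / (482.3/50)
      = 5.988 / 9.646 = 0.6208 = 62.08%

F_rel = 62.1%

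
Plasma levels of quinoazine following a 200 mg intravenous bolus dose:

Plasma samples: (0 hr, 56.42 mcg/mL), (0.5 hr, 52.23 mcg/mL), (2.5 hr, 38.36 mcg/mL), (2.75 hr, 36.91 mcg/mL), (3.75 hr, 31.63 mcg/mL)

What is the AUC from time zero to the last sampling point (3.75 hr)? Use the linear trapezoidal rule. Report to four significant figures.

AUC = 161.4 mcg/mL·hr

Trapezoidal AUC_0→3.75:
  [0→0.5]: (56.42+52.23)/2 × 0.5 = 27.1625
  [0.5→2.5]: (52.23+38.36)/2 × 2 = 90.59
  [2.5→2.75]: (38.36+36.91)/2 × 0.25 = 9.40875
  [2.75→3.75]: (36.91+31.63)/2 × 1 = 34.27
  Sum = 161.43125 mcg/mL·hr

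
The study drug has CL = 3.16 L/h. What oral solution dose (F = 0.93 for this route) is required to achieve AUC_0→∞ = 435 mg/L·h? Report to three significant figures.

Dose = 1480 mg

Dose = CL × AUC_0→∞ / F
     = 3.16 × 435 / 0.93 = 1478.06 mg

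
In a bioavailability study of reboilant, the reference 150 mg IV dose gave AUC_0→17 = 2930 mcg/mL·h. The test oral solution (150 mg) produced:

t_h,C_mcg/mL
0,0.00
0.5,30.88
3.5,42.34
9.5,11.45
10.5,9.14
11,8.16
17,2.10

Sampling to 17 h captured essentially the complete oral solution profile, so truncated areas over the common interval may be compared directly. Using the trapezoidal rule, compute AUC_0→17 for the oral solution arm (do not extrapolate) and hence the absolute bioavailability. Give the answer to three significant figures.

Trapezoidal AUC_0→17 (oral solution):
  [0→0.5]: (0.00+30.88)/2 × 0.5 = 7.72
  [0.5→3.5]: (30.88+42.34)/2 × 3 = 109.83
  [3.5→9.5]: (42.34+11.45)/2 × 6 = 161.37
  [9.5→10.5]: (11.45+9.14)/2 × 1 = 10.295
  [10.5→11]: (9.14+8.16)/2 × 0.5 = 4.325
  [11→17]: (8.16+2.10)/2 × 6 = 30.78
  Sum = 324.32 mcg/mL·h
F = (AUC_ev/D_ev)/(AUC_iv/D_iv) = (324.32/150)/(2930/150) = 2.16213/19.5333 = 0.1107

F = 0.111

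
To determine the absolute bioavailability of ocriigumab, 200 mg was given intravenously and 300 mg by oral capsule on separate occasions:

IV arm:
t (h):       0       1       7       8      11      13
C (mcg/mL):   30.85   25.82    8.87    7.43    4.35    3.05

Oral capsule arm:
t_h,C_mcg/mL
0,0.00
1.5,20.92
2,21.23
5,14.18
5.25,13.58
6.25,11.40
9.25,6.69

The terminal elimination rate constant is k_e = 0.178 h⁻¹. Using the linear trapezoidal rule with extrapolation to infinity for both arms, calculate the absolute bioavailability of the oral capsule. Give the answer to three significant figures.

Trapezoidal AUC_0→13 (IV):
  [0→1]: (30.85+25.82)/2 × 1 = 28.335
  [1→7]: (25.82+8.87)/2 × 6 = 104.07
  [7→8]: (8.87+7.43)/2 × 1 = 8.15
  [8→11]: (7.43+4.35)/2 × 3 = 17.67
  [11→13]: (4.35+3.05)/2 × 2 = 7.4
  Sum = 165.625 mcg/mL·h
IV tail: 3.05/0.178 = 17.135; AUC_iv,0→∞ = 165.625 + 17.135 = 182.76 mcg/mL·h
Trapezoidal AUC_0→9.25 (oral capsule):
  [0→1.5]: (0.00+20.92)/2 × 1.5 = 15.69
  [1.5→2]: (20.92+21.23)/2 × 0.5 = 10.5375
  [2→5]: (21.23+14.18)/2 × 3 = 53.115
  [5→5.25]: (14.18+13.58)/2 × 0.25 = 3.47
  [5.25→6.25]: (13.58+11.40)/2 × 1 = 12.49
  [6.25→9.25]: (11.40+6.69)/2 × 3 = 27.135
  Sum = 122.4375 mcg/mL·h
oral capsule tail: 6.69/0.178 = 37.584; AUC_ev,0→∞ = 122.4375 + 37.584 = 160.0215 mcg/mL·h
F = (AUC_ev/D_ev)/(AUC_iv/D_iv) = (160.0215/300)/(182.76/200) = 0.533405/0.9138 = 0.5837

F = 0.584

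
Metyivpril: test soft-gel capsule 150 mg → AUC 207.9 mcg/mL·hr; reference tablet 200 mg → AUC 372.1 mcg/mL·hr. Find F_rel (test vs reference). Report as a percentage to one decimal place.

F_rel = (AUC_test/D_test) / (AUC_ref/D_ref)
      = (207.9/150) / (372.1/200)
      = 1.386 / 1.8605 = 0.7450 = 74.50%

F_rel = 74.5%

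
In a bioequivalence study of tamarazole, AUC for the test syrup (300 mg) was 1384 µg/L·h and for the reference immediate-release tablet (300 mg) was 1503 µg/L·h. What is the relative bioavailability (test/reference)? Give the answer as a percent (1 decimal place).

F_rel = 92.1%

F_rel = (AUC_test/D_test) / (AUC_ref/D_ref)
      = (1384/300) / (1503/300)
      = 4.61333 / 5.01 = 0.9208 = 92.08%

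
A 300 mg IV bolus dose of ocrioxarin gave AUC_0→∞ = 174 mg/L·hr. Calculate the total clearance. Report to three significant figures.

CL = 1.72 L/hr

CL = Dose_iv / AUC_0→∞
   = 300 / 174 = 1.72414 L/hr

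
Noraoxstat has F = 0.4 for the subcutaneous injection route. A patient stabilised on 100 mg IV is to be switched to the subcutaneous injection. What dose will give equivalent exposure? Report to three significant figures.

D_subcutaneous = 250 mg

For equal systemic exposure: F × D_ev = D_iv
D_ev = D_iv / F = 100 / 0.4 = 250 mg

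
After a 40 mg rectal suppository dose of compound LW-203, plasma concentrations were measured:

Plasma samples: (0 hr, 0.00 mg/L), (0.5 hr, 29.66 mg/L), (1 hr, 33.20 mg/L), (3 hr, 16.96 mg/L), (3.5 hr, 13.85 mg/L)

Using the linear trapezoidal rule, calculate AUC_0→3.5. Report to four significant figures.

Trapezoidal AUC_0→3.5:
  [0→0.5]: (0.00+29.66)/2 × 0.5 = 7.415
  [0.5→1]: (29.66+33.20)/2 × 0.5 = 15.715
  [1→3]: (33.20+16.96)/2 × 2 = 50.16
  [3→3.5]: (16.96+13.85)/2 × 0.5 = 7.7025
  Sum = 80.9925 mg/L·hr

AUC = 80.99 mg/L·hr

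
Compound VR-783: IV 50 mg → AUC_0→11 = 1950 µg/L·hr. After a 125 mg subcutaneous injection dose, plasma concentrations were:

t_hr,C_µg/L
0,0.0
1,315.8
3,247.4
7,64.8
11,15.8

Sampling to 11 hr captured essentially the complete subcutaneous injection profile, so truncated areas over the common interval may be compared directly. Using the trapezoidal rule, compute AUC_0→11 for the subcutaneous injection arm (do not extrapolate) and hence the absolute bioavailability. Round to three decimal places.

Trapezoidal AUC_0→11 (subcutaneous injection):
  [0→1]: (0.0+315.8)/2 × 1 = 157.9
  [1→3]: (315.8+247.4)/2 × 2 = 563.2
  [3→7]: (247.4+64.8)/2 × 4 = 624.4
  [7→11]: (64.8+15.8)/2 × 4 = 161.2
  Sum = 1506.7 µg/L·hr
F = (AUC_ev/D_ev)/(AUC_iv/D_iv) = (1506.7/125)/(1950/50) = 12.0536/39 = 0.3091

F = 0.309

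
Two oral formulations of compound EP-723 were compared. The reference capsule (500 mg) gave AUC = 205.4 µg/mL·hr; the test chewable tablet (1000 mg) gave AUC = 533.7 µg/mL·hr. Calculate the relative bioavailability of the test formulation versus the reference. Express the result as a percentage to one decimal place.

F_rel = (AUC_test/D_test) / (AUC_ref/D_ref)
      = (533.7/1000) / (205.4/500)
      = 0.5337 / 0.4108 = 1.2992 = 129.92%

F_rel = 129.9%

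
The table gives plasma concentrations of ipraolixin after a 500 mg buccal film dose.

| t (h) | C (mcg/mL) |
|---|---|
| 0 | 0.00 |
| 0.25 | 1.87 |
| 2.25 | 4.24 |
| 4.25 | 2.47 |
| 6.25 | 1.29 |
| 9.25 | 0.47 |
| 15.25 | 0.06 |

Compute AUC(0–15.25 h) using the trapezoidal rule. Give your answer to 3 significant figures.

Trapezoidal AUC_0→15.25:
  [0→0.25]: (0.00+1.87)/2 × 0.25 = 0.23375
  [0.25→2.25]: (1.87+4.24)/2 × 2 = 6.11
  [2.25→4.25]: (4.24+2.47)/2 × 2 = 6.71
  [4.25→6.25]: (2.47+1.29)/2 × 2 = 3.76
  [6.25→9.25]: (1.29+0.47)/2 × 3 = 2.64
  [9.25→15.25]: (0.47+0.06)/2 × 6 = 1.59
  Sum = 21.04375 mcg/mL·h

AUC = 21.0 mcg/mL·h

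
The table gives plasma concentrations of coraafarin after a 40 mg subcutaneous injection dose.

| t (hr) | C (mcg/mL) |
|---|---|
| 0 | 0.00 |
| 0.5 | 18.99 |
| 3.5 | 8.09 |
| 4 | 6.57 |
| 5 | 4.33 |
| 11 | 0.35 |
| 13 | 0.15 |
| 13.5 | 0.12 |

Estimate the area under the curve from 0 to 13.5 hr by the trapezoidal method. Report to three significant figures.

Trapezoidal AUC_0→13.5:
  [0→0.5]: (0.00+18.99)/2 × 0.5 = 4.7475
  [0.5→3.5]: (18.99+8.09)/2 × 3 = 40.62
  [3.5→4]: (8.09+6.57)/2 × 0.5 = 3.665
  [4→5]: (6.57+4.33)/2 × 1 = 5.45
  [5→11]: (4.33+0.35)/2 × 6 = 14.04
  [11→13]: (0.35+0.15)/2 × 2 = 0.5
  [13→13.5]: (0.15+0.12)/2 × 0.5 = 0.0675
  Sum = 69.09 mcg/mL·hr

AUC = 69.1 mcg/mL·hr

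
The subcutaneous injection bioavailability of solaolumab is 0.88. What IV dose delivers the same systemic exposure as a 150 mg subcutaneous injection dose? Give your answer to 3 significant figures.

D_iv = 132 mg

Systemic exposure from an extravascular dose = F × D_ev, so the equivalent IV dose is F × D_ev.
D_iv = F × D_ev = 0.88 × 150 = 132 mg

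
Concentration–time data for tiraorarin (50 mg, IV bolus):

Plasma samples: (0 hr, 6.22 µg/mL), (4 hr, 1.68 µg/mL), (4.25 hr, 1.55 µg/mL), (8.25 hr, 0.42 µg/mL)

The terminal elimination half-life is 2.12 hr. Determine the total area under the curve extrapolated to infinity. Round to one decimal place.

AUC = 21.4 µg/mL·hr

Trapezoidal AUC_0→8.25:
  [0→4]: (6.22+1.68)/2 × 4 = 15.8
  [4→4.25]: (1.68+1.55)/2 × 0.25 = 0.40375
  [4.25→8.25]: (1.55+0.42)/2 × 4 = 3.94
  Sum = 20.14375 µg/mL·hr
k_e = ln2 / t½ = 0.693147 / 2.12 = 0.3270 hr^-1
Extrapolated tail: C_last / k_e = 0.42 / 0.327 = 1.284
AUC_0→∞ = 20.14375 + 1.284 = 21.42775 µg/mL·hr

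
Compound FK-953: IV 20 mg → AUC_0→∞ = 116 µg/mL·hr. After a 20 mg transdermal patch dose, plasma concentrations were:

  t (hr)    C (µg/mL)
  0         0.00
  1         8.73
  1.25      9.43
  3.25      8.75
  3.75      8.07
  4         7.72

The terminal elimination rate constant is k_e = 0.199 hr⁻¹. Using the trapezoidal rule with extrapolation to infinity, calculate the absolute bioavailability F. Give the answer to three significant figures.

F = 0.602

Trapezoidal AUC_0→4 (transdermal patch):
  [0→1]: (0.00+8.73)/2 × 1 = 4.365
  [1→1.25]: (8.73+9.43)/2 × 0.25 = 2.27
  [1.25→3.25]: (9.43+8.75)/2 × 2 = 18.18
  [3.25→3.75]: (8.75+8.07)/2 × 0.5 = 4.205
  [3.75→4]: (8.07+7.72)/2 × 0.25 = 1.97375
  Sum = 30.99375 µg/mL·hr
Tail: C_last/k_e = 7.72/0.199 = 38.794
AUC_0→∞ (transdermal patch) = 30.99375 + 38.794 = 69.78775 µg/mL·hr
F = (AUC_ev/D_ev)/(AUC_iv/D_iv) = (69.78775/20)/(116/20) = 3.4893875/5.8 = 0.6016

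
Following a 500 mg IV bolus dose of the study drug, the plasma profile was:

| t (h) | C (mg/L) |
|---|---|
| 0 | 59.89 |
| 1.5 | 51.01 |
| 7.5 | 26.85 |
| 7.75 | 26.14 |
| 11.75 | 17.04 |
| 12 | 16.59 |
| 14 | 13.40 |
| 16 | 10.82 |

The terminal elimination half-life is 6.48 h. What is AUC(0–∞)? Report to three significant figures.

AUC = 569 mg/L·h

Trapezoidal AUC_0→16:
  [0→1.5]: (59.89+51.01)/2 × 1.5 = 83.175
  [1.5→7.5]: (51.01+26.85)/2 × 6 = 233.58
  [7.5→7.75]: (26.85+26.14)/2 × 0.25 = 6.62375
  [7.75→11.75]: (26.14+17.04)/2 × 4 = 86.36
  [11.75→12]: (17.04+16.59)/2 × 0.25 = 4.20375
  [12→14]: (16.59+13.40)/2 × 2 = 29.99
  [14→16]: (13.40+10.82)/2 × 2 = 24.22
  Sum = 468.1525 mg/L·h
k_e = ln2 / t½ = 0.693147 / 6.48 = 0.1070 h^-1
Extrapolated tail: C_last / k_e = 10.82 / 0.107 = 101.121
AUC_0→∞ = 468.1525 + 101.121 = 569.2735 mg/L·h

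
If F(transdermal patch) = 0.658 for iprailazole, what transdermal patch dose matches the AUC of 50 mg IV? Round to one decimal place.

For equal systemic exposure: F × D_ev = D_iv
D_ev = D_iv / F = 50 / 0.658 = 75.9878 mg

D_transdermal = 76.0 mg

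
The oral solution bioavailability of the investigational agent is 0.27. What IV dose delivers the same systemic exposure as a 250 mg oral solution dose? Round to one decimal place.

D_iv = 67.5 mg

Systemic exposure from an extravascular dose = F × D_ev, so the equivalent IV dose is F × D_ev.
D_iv = F × D_ev = 0.27 × 250 = 67.5 mg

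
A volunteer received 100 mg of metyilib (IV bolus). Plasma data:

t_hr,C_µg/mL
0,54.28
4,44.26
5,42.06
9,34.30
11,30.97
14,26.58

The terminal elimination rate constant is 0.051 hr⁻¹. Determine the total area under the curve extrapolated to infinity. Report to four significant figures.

Trapezoidal AUC_0→14:
  [0→4]: (54.28+44.26)/2 × 4 = 197.08
  [4→5]: (44.26+42.06)/2 × 1 = 43.16
  [5→9]: (42.06+34.30)/2 × 4 = 152.72
  [9→11]: (34.30+30.97)/2 × 2 = 65.27
  [11→14]: (30.97+26.58)/2 × 3 = 86.325
  Sum = 544.555 µg/mL·hr
Extrapolated tail: C_last / k_e = 26.58 / 0.051 = 521.176
AUC_0→∞ = 544.555 + 521.176 = 1065.731 µg/mL·hr

AUC = 1066 µg/mL·hr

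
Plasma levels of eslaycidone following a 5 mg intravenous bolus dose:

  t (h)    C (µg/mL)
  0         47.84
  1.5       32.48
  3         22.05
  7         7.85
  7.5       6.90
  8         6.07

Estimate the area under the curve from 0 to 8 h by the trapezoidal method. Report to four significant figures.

Trapezoidal AUC_0→8:
  [0→1.5]: (47.84+32.48)/2 × 1.5 = 60.24
  [1.5→3]: (32.48+22.05)/2 × 1.5 = 40.8975
  [3→7]: (22.05+7.85)/2 × 4 = 59.8
  [7→7.5]: (7.85+6.90)/2 × 0.5 = 3.6875
  [7.5→8]: (6.90+6.07)/2 × 0.5 = 3.2425
  Sum = 167.8675 µg/mL·h

AUC = 167.9 µg/mL·h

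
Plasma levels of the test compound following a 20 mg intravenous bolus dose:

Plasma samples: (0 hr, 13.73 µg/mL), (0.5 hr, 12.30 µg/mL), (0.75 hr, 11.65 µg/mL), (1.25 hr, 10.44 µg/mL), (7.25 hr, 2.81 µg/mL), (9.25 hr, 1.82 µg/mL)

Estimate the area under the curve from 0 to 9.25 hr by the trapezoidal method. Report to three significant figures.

AUC = 59.4 µg/mL·hr

Trapezoidal AUC_0→9.25:
  [0→0.5]: (13.73+12.30)/2 × 0.5 = 6.5075
  [0.5→0.75]: (12.30+11.65)/2 × 0.25 = 2.99375
  [0.75→1.25]: (11.65+10.44)/2 × 0.5 = 5.5225
  [1.25→7.25]: (10.44+2.81)/2 × 6 = 39.75
  [7.25→9.25]: (2.81+1.82)/2 × 2 = 4.63
  Sum = 59.40375 µg/mL·hr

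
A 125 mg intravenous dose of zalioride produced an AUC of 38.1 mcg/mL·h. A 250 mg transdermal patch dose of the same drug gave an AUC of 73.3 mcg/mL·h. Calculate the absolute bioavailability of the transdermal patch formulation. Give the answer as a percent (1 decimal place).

F = 96.2%

F = (AUC_ev / D_ev) / (AUC_iv / D_iv)
  = (73.3/250) / (38.1/125)
  = 0.2932 / 0.3048 = 0.9619
  = 96.19%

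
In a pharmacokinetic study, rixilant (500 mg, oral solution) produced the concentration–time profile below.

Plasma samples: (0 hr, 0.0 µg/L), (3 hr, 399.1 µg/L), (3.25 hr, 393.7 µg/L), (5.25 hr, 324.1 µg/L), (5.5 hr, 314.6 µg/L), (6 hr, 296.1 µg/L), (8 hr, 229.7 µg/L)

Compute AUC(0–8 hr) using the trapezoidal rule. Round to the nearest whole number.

AUC = 2174 µg/L·hr

Trapezoidal AUC_0→8:
  [0→3]: (0.0+399.1)/2 × 3 = 598.65
  [3→3.25]: (399.1+393.7)/2 × 0.25 = 99.1
  [3.25→5.25]: (393.7+324.1)/2 × 2 = 717.8
  [5.25→5.5]: (324.1+314.6)/2 × 0.25 = 79.8375
  [5.5→6]: (314.6+296.1)/2 × 0.5 = 152.675
  [6→8]: (296.1+229.7)/2 × 2 = 525.8
  Sum = 2173.8625 µg/L·hr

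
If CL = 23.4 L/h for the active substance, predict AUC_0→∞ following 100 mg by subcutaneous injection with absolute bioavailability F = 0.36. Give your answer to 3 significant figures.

AUC_0→∞ = F × Dose / CL
        = 0.36 × 100 / 23.4 = 1.53846 mg/L·h

AUC = 1.54 mg/L·h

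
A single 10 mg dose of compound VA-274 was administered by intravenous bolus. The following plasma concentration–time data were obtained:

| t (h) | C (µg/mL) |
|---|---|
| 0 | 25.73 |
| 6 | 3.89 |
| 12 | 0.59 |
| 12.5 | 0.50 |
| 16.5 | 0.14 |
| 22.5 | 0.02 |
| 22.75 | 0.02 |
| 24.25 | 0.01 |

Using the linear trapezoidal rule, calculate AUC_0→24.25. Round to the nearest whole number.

AUC = 104 µg/mL·h

Trapezoidal AUC_0→24.25:
  [0→6]: (25.73+3.89)/2 × 6 = 88.86
  [6→12]: (3.89+0.59)/2 × 6 = 13.44
  [12→12.5]: (0.59+0.50)/2 × 0.5 = 0.2725
  [12.5→16.5]: (0.50+0.14)/2 × 4 = 1.28
  [16.5→22.5]: (0.14+0.02)/2 × 6 = 0.48
  [22.5→22.75]: (0.02+0.02)/2 × 0.25 = 0.005
  [22.75→24.25]: (0.02+0.01)/2 × 1.5 = 0.0225
  Sum = 104.36 µg/mL·h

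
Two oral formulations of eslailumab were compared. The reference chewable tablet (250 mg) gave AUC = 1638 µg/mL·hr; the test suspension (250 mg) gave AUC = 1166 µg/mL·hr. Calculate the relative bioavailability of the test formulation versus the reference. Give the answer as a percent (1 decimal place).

F_rel = (AUC_test/D_test) / (AUC_ref/D_ref)
      = (1166/250) / (1638/250)
      = 4.664 / 6.552 = 0.7118 = 71.18%

F_rel = 71.2%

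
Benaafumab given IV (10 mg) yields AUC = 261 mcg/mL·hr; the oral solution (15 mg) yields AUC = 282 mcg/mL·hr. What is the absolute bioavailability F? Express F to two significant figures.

F = (AUC_ev / D_ev) / (AUC_iv / D_iv)
  = (282/15) / (261/10)
  = 18.8 / 26.1 = 0.7203

F = 0.72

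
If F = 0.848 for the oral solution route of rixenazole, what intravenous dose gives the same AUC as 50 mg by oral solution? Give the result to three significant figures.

D_iv = 42.4 mg

Systemic exposure from an extravascular dose = F × D_ev, so the equivalent IV dose is F × D_ev.
D_iv = F × D_ev = 0.848 × 50 = 42.4 mg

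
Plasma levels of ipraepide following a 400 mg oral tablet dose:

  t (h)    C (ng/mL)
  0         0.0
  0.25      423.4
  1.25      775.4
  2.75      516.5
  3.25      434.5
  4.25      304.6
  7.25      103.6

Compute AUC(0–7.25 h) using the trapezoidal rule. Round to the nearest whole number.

AUC = 2841 ng/mL·h

Trapezoidal AUC_0→7.25:
  [0→0.25]: (0.0+423.4)/2 × 0.25 = 52.925
  [0.25→1.25]: (423.4+775.4)/2 × 1 = 599.4
  [1.25→2.75]: (775.4+516.5)/2 × 1.5 = 968.925
  [2.75→3.25]: (516.5+434.5)/2 × 0.5 = 237.75
  [3.25→4.25]: (434.5+304.6)/2 × 1 = 369.55
  [4.25→7.25]: (304.6+103.6)/2 × 3 = 612.3
  Sum = 2840.85 ng/mL·h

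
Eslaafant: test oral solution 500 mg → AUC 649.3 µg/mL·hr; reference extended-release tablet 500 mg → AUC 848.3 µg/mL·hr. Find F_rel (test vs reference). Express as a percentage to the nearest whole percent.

F_rel = (AUC_test/D_test) / (AUC_ref/D_ref)
      = (649.3/500) / (848.3/500)
      = 1.2986 / 1.6966 = 0.7654 = 76.54%

F_rel = 77%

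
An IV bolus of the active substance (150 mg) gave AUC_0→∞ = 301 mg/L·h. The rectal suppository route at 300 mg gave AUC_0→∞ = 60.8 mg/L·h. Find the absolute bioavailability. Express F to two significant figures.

F = (AUC_ev / D_ev) / (AUC_iv / D_iv)
  = (60.8/300) / (301/150)
  = 0.202667 / 2.00667 = 0.1010

F = 0.10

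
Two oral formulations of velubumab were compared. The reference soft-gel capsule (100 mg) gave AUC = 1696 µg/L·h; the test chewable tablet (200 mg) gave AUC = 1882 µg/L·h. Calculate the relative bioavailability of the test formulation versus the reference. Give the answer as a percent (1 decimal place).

F_rel = 55.5%

F_rel = (AUC_test/D_test) / (AUC_ref/D_ref)
      = (1882/200) / (1696/100)
      = 9.41 / 16.96 = 0.5548 = 55.48%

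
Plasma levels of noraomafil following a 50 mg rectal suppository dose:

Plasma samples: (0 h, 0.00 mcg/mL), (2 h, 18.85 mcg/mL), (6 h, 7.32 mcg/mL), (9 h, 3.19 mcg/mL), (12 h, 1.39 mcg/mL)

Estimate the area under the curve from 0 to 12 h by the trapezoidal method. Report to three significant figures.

Trapezoidal AUC_0→12:
  [0→2]: (0.00+18.85)/2 × 2 = 18.85
  [2→6]: (18.85+7.32)/2 × 4 = 52.34
  [6→9]: (7.32+3.19)/2 × 3 = 15.765
  [9→12]: (3.19+1.39)/2 × 3 = 6.87
  Sum = 93.825 mcg/mL·h

AUC = 93.8 mcg/mL·h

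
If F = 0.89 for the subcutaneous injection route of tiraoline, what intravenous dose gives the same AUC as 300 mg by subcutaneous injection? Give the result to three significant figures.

Systemic exposure from an extravascular dose = F × D_ev, so the equivalent IV dose is F × D_ev.
D_iv = F × D_ev = 0.89 × 300 = 267 mg

D_iv = 267 mg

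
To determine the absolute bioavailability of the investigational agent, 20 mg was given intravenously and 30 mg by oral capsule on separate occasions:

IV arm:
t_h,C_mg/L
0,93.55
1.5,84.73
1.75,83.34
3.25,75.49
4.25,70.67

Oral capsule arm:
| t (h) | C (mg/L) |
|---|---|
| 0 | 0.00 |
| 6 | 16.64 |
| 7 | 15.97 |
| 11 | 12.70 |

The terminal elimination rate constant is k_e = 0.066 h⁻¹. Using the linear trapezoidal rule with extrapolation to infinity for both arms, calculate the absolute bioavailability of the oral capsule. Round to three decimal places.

Trapezoidal AUC_0→4.25 (IV):
  [0→1.5]: (93.55+84.73)/2 × 1.5 = 133.71
  [1.5→1.75]: (84.73+83.34)/2 × 0.25 = 21.00875
  [1.75→3.25]: (83.34+75.49)/2 × 1.5 = 119.1225
  [3.25→4.25]: (75.49+70.67)/2 × 1 = 73.08
  Sum = 346.92125 mg/L·h
IV tail: 70.67/0.066 = 1070.758; AUC_iv,0→∞ = 346.92125 + 1070.758 = 1417.67925 mg/L·h
Trapezoidal AUC_0→11 (oral capsule):
  [0→6]: (0.00+16.64)/2 × 6 = 49.92
  [6→7]: (16.64+15.97)/2 × 1 = 16.305
  [7→11]: (15.97+12.70)/2 × 4 = 57.34
  Sum = 123.565 mg/L·h
oral capsule tail: 12.70/0.066 = 192.424; AUC_ev,0→∞ = 123.565 + 192.424 = 315.989 mg/L·h
F = (AUC_ev/D_ev)/(AUC_iv/D_iv) = (315.989/30)/(1417.67925/20) = 10.533/70.884 = 0.1486

F = 0.149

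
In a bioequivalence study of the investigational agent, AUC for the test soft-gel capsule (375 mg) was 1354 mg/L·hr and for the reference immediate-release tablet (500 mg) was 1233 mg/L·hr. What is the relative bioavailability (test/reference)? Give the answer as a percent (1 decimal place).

F_rel = 146.4%

F_rel = (AUC_test/D_test) / (AUC_ref/D_ref)
      = (1354/375) / (1233/500)
      = 3.61067 / 2.466 = 1.4642 = 146.42%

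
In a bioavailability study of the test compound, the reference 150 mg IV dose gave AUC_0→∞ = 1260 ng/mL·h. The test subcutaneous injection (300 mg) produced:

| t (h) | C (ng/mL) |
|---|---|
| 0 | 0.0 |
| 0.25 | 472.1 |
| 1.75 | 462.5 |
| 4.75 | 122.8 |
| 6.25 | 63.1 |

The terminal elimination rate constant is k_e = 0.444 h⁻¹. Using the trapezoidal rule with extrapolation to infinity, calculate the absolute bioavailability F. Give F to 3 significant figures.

Trapezoidal AUC_0→6.25 (subcutaneous injection):
  [0→0.25]: (0.0+472.1)/2 × 0.25 = 59.0125
  [0.25→1.75]: (472.1+462.5)/2 × 1.5 = 700.95
  [1.75→4.75]: (462.5+122.8)/2 × 3 = 877.95
  [4.75→6.25]: (122.8+63.1)/2 × 1.5 = 139.425
  Sum = 1777.3375 ng/mL·h
Tail: C_last/k_e = 63.1/0.444 = 142.117
AUC_0→∞ (subcutaneous injection) = 1777.3375 + 142.117 = 1919.4545 ng/mL·h
F = (AUC_ev/D_ev)/(AUC_iv/D_iv) = (1919.4545/300)/(1260/150) = 6.39818/8.4 = 0.7617

F = 0.762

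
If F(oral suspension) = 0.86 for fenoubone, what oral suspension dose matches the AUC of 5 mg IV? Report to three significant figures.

D_oral = 5.81 mg

For equal systemic exposure: F × D_ev = D_iv
D_ev = D_iv / F = 5 / 0.86 = 5.81395 mg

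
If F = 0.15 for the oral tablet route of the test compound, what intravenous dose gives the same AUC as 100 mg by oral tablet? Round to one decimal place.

D_iv = 15.0 mg

Systemic exposure from an extravascular dose = F × D_ev, so the equivalent IV dose is F × D_ev.
D_iv = F × D_ev = 0.15 × 100 = 15 mg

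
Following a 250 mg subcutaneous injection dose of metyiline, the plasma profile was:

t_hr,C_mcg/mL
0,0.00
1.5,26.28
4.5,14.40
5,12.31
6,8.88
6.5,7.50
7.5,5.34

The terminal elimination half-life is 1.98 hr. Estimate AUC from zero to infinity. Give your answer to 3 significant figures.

Trapezoidal AUC_0→7.5:
  [0→1.5]: (0.00+26.28)/2 × 1.5 = 19.71
  [1.5→4.5]: (26.28+14.40)/2 × 3 = 61.02
  [4.5→5]: (14.40+12.31)/2 × 0.5 = 6.6775
  [5→6]: (12.31+8.88)/2 × 1 = 10.595
  [6→6.5]: (8.88+7.50)/2 × 0.5 = 4.095
  [6.5→7.5]: (7.50+5.34)/2 × 1 = 6.42
  Sum = 108.5175 mcg/mL·hr
k_e = ln2 / t½ = 0.693147 / 1.98 = 0.3501 hr^-1
Extrapolated tail: C_last / k_e = 5.34 / 0.3501 = 15.253
AUC_0→∞ = 108.5175 + 15.253 = 123.7705 mcg/mL·hr

AUC = 124 mcg/mL·hr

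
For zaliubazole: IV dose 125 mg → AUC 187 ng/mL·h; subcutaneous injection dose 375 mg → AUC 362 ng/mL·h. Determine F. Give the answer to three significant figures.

F = (AUC_ev / D_ev) / (AUC_iv / D_iv)
  = (362/375) / (187/125)
  = 0.965333 / 1.496 = 0.6453

F = 0.645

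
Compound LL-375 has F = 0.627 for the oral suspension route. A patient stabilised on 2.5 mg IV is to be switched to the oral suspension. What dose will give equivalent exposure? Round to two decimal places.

D_oral = 3.99 mg

For equal systemic exposure: F × D_ev = D_iv
D_ev = D_iv / F = 2.5 / 0.627 = 3.98724 mg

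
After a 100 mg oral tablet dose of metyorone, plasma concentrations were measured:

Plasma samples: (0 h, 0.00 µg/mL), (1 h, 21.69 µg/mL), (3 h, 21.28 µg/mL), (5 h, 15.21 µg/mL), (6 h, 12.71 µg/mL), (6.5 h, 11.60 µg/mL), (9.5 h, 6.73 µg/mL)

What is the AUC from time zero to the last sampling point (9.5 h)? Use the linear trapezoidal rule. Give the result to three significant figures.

AUC = 138 µg/mL·h

Trapezoidal AUC_0→9.5:
  [0→1]: (0.00+21.69)/2 × 1 = 10.845
  [1→3]: (21.69+21.28)/2 × 2 = 42.97
  [3→5]: (21.28+15.21)/2 × 2 = 36.49
  [5→6]: (15.21+12.71)/2 × 1 = 13.96
  [6→6.5]: (12.71+11.60)/2 × 0.5 = 6.0775
  [6.5→9.5]: (11.60+6.73)/2 × 3 = 27.495
  Sum = 137.8375 µg/mL·h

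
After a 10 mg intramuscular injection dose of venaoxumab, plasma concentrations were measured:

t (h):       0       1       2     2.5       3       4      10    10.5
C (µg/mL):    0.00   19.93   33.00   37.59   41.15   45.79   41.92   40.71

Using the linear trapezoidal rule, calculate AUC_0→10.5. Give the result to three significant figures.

AUC = 401 µg/mL·h

Trapezoidal AUC_0→10.5:
  [0→1]: (0.00+19.93)/2 × 1 = 9.965
  [1→2]: (19.93+33.00)/2 × 1 = 26.465
  [2→2.5]: (33.00+37.59)/2 × 0.5 = 17.6475
  [2.5→3]: (37.59+41.15)/2 × 0.5 = 19.685
  [3→4]: (41.15+45.79)/2 × 1 = 43.47
  [4→10]: (45.79+41.92)/2 × 6 = 263.13
  [10→10.5]: (41.92+40.71)/2 × 0.5 = 20.6575
  Sum = 401.02 µg/mL·h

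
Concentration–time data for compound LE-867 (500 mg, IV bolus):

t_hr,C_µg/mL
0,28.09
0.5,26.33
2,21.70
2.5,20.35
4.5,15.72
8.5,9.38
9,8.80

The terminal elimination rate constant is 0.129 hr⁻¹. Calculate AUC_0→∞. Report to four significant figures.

Trapezoidal AUC_0→9:
  [0→0.5]: (28.09+26.33)/2 × 0.5 = 13.605
  [0.5→2]: (26.33+21.70)/2 × 1.5 = 36.0225
  [2→2.5]: (21.70+20.35)/2 × 0.5 = 10.5125
  [2.5→4.5]: (20.35+15.72)/2 × 2 = 36.07
  [4.5→8.5]: (15.72+9.38)/2 × 4 = 50.2
  [8.5→9]: (9.38+8.80)/2 × 0.5 = 4.545
  Sum = 150.955 µg/mL·hr
Extrapolated tail: C_last / k_e = 8.80 / 0.129 = 68.217
AUC_0→∞ = 150.955 + 68.217 = 219.172 µg/mL·hr

AUC = 219.2 µg/mL·hr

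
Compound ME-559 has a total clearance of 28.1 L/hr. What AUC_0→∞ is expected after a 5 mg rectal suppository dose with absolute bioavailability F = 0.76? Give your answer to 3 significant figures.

AUC_0→∞ = F × Dose / CL
        = 0.76 × 5 / 28.1 = 0.135231 mg/L·hr

AUC = 0.135 mg/L·hr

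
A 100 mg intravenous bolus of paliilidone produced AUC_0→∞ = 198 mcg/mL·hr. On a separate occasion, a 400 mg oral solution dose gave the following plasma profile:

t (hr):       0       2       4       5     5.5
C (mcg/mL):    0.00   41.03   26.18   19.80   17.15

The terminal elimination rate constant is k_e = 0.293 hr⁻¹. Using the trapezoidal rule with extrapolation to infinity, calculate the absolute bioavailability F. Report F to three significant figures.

Trapezoidal AUC_0→5.5 (oral solution):
  [0→2]: (0.00+41.03)/2 × 2 = 41.03
  [2→4]: (41.03+26.18)/2 × 2 = 67.21
  [4→5]: (26.18+19.80)/2 × 1 = 22.99
  [5→5.5]: (19.80+17.15)/2 × 0.5 = 9.2375
  Sum = 140.4675 mcg/mL·hr
Tail: C_last/k_e = 17.15/0.293 = 58.532
AUC_0→∞ (oral solution) = 140.4675 + 58.532 = 198.9995 mcg/mL·hr
F = (AUC_ev/D_ev)/(AUC_iv/D_iv) = (198.9995/400)/(198/100) = 0.49749875/1.98 = 0.2513

F = 0.251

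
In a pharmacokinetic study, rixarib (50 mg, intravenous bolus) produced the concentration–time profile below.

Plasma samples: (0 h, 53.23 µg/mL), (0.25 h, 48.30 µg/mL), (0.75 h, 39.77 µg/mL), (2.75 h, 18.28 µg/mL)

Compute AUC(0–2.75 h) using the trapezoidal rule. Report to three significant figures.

AUC = 92.8 µg/mL·h

Trapezoidal AUC_0→2.75:
  [0→0.25]: (53.23+48.30)/2 × 0.25 = 12.69125
  [0.25→0.75]: (48.30+39.77)/2 × 0.5 = 22.0175
  [0.75→2.75]: (39.77+18.28)/2 × 2 = 58.05
  Sum = 92.75875 µg/mL·h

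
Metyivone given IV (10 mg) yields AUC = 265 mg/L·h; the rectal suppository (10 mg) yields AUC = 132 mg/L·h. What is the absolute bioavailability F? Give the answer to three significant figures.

F = (AUC_ev / D_ev) / (AUC_iv / D_iv)
  = (132/10) / (265/10)
  = 13.2 / 26.5 = 0.4981

F = 0.498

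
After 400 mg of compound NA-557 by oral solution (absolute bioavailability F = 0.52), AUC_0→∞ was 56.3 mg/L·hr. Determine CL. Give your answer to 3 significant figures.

CL = 3.69 L/hr

CL = F × Dose / AUC_0→∞
   = 0.52 × 400 / 56.3 = 3.69449 L/hr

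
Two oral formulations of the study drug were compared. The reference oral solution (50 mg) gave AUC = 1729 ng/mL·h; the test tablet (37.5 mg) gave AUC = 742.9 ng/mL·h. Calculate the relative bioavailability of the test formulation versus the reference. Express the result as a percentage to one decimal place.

F_rel = (AUC_test/D_test) / (AUC_ref/D_ref)
      = (742.9/37.5) / (1729/50)
      = 19.8107 / 34.58 = 0.5729 = 57.29%

F_rel = 57.3%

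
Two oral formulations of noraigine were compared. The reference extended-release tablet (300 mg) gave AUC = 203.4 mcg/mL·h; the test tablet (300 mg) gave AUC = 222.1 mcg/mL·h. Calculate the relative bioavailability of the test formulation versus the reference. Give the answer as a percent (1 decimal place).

F_rel = 109.2%

F_rel = (AUC_test/D_test) / (AUC_ref/D_ref)
      = (222.1/300) / (203.4/300)
      = 0.740333 / 0.678 = 1.0919 = 109.19%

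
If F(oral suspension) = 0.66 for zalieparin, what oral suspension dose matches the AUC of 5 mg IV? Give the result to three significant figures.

D_oral = 7.58 mg

For equal systemic exposure: F × D_ev = D_iv
D_ev = D_iv / F = 5 / 0.66 = 7.57576 mg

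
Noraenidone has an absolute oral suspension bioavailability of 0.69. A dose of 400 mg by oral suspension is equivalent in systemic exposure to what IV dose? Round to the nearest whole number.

D_iv = 276 mg

Systemic exposure from an extravascular dose = F × D_ev, so the equivalent IV dose is F × D_ev.
D_iv = F × D_ev = 0.69 × 400 = 276 mg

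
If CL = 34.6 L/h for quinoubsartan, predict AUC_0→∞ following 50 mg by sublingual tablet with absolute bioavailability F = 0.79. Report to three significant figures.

AUC = 1.14 mg/L·h

AUC_0→∞ = F × Dose / CL
        = 0.79 × 50 / 34.6 = 1.14162 mg/L·h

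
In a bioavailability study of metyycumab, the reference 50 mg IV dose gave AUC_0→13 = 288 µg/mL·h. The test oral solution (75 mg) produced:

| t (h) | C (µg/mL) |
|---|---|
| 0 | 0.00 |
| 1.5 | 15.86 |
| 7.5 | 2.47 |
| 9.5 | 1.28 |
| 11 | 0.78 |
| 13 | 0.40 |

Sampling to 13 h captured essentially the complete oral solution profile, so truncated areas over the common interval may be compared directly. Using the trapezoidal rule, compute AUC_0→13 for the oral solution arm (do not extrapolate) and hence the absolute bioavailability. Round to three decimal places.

F = 0.170

Trapezoidal AUC_0→13 (oral solution):
  [0→1.5]: (0.00+15.86)/2 × 1.5 = 11.895
  [1.5→7.5]: (15.86+2.47)/2 × 6 = 54.99
  [7.5→9.5]: (2.47+1.28)/2 × 2 = 3.75
  [9.5→11]: (1.28+0.78)/2 × 1.5 = 1.545
  [11→13]: (0.78+0.40)/2 × 2 = 1.18
  Sum = 73.36 µg/mL·h
F = (AUC_ev/D_ev)/(AUC_iv/D_iv) = (73.36/75)/(288/50) = 0.978133/5.76 = 0.1698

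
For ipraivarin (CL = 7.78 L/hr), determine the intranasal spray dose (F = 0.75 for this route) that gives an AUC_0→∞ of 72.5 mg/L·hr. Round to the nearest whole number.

Dose = CL × AUC_0→∞ / F
     = 7.78 × 72.5 / 0.75 = 752.067 mg

Dose = 752 mg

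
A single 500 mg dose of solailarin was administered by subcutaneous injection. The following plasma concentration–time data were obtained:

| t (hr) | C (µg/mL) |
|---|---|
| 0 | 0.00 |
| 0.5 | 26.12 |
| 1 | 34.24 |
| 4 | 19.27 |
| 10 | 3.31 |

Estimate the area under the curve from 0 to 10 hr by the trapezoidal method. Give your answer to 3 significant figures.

Trapezoidal AUC_0→10:
  [0→0.5]: (0.00+26.12)/2 × 0.5 = 6.53
  [0.5→1]: (26.12+34.24)/2 × 0.5 = 15.09
  [1→4]: (34.24+19.27)/2 × 3 = 80.265
  [4→10]: (19.27+3.31)/2 × 6 = 67.74
  Sum = 169.625 µg/mL·hr

AUC = 170 µg/mL·hr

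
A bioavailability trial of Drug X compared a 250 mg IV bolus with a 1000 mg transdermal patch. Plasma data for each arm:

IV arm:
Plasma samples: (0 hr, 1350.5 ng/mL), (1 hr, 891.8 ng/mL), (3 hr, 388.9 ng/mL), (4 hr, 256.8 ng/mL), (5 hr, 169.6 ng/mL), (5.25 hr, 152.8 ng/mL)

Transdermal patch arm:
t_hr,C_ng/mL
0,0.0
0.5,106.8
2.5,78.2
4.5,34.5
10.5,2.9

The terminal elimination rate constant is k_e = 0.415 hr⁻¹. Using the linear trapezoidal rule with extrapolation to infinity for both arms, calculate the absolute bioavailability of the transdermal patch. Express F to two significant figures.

F = 0.033

Trapezoidal AUC_0→5.25 (IV):
  [0→1]: (1350.5+891.8)/2 × 1 = 1121.15
  [1→3]: (891.8+388.9)/2 × 2 = 1280.7
  [3→4]: (388.9+256.8)/2 × 1 = 322.85
  [4→5]: (256.8+169.6)/2 × 1 = 213.2
  [5→5.25]: (169.6+152.8)/2 × 0.25 = 40.3
  Sum = 2978.2 ng/mL·hr
IV tail: 152.8/0.415 = 368.193; AUC_iv,0→∞ = 2978.2 + 368.193 = 3346.393 ng/mL·hr
Trapezoidal AUC_0→10.5 (transdermal patch):
  [0→0.5]: (0.0+106.8)/2 × 0.5 = 26.7
  [0.5→2.5]: (106.8+78.2)/2 × 2 = 185.0
  [2.5→4.5]: (78.2+34.5)/2 × 2 = 112.7
  [4.5→10.5]: (34.5+2.9)/2 × 6 = 112.2
  Sum = 436.6 ng/mL·hr
transdermal patch tail: 2.9/0.415 = 6.988; AUC_ev,0→∞ = 436.6 + 6.988 = 443.588 ng/mL·hr
F = (AUC_ev/D_ev)/(AUC_iv/D_iv) = (443.588/1000)/(3346.393/250) = 0.443588/13.385572 = 0.0331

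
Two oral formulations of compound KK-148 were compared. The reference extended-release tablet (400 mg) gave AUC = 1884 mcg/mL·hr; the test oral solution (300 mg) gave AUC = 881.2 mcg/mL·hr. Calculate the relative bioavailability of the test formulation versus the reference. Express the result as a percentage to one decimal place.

F_rel = 62.4%

F_rel = (AUC_test/D_test) / (AUC_ref/D_ref)
      = (881.2/300) / (1884/400)
      = 2.93733 / 4.71 = 0.6236 = 62.36%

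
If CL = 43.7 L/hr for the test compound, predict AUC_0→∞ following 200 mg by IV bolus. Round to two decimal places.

AUC_0→∞ = Dose_iv / CL
        = 200 / 43.7 = 4.57666 mg/L·hr

AUC = 4.58 mg/L·hr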